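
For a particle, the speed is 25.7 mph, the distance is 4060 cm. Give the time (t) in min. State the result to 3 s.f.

0.0589 min

Rearranging v = d/t for t: t = d/v.
v = 25.7 mph = 11.49 m/s; d = 4060 cm = 40.60 m.
t = 3.534 s
3.534 s × (1 min / 60.00 s) = 0.05890 min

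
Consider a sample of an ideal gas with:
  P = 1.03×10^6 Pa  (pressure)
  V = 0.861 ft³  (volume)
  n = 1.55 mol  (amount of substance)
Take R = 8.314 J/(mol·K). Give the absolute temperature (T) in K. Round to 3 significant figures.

Rearranging: T = PV/(nR).
P = 1.03×10^6 Pa; V = 0.861 ft³ = 0.02438 m³; n = 1.55 mol; R = 8.314 J/(mol·K).
T = 1949 K

1950 K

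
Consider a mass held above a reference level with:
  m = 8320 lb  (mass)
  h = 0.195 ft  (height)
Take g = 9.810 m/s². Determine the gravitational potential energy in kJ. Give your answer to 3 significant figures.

2.20 kJ

Directly: PE = mgh.
m = 8320 lb = 3774 kg; h = 0.195 ft = 0.05944 m; g = 9.810 m/s².
PE = 2200 J  (the unit combination reduces to kg·m²/s² = J)
2200 J × (1 kJ / 1000 J) = 2.200 kJ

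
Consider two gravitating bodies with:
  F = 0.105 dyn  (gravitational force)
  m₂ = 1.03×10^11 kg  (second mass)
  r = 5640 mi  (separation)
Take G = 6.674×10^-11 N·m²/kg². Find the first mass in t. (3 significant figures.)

12600 t

Rearranging F = G·m₁·m₂/r² for m₁: m₁ = F·r²/(G·m₂).
F = 0.105 dyn = 1.050×10^-6 N; m₂ = 1.03×10^11 kg; r = 5640 mi = 9.077×10^6 m; G = 6.674×10^-11 N·m²/kg².
m₁ = 1.258×10^7 kg
1.258×10^7 kg × (1 t / 1000 kg) = 12584 t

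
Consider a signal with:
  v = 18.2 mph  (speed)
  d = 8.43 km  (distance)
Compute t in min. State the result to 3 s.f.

Rearranging: t = d/v.
v = 18.2 mph = 8.136 m/s; d = 8.43 km = 8430 m.
t = 1036 s
1036 s × (1 min / 60.00 s) = 17.27 min

17.3 min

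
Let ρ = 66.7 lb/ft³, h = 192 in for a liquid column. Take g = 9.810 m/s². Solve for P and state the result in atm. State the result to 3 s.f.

0.504 atm

P is given directly by: P = ρgh.
ρ = 66.7 lb/ft³ = 1068 kg/m³; h = 192 in = 4.877 m; g = 9.810 m/s².
P = 51115 Pa
51115 Pa × (1 atm / 1.013×10^5 Pa) = 0.5045 atm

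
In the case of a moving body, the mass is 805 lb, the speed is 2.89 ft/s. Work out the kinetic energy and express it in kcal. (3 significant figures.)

0.0339 kcal

Directly: KE = ½mv².
m = 805 lb = 365.1 kg; v = 2.89 ft/s = 0.8809 m/s.
KE = 141.7 J
141.7 J × (1 kcal / 4184 J) = 0.03386 kcal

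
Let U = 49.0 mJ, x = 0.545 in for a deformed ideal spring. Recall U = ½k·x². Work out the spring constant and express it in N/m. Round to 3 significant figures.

511 N/m

Rearranging U = ½k·x² for k: k = 2U/x².
U = 49.0 mJ = 0.04900 J; x = 0.545 in = 0.01384 m.
k = 511.4 N/m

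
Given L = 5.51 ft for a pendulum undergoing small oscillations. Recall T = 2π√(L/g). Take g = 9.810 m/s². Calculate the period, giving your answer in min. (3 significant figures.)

0.0433 min

T is given directly by: T = 2π√(L/g).
L = 5.51 ft = 1.679 m; g = 9.810 m/s².
T = 2.600 s
2.600 s × (1 min / 60.00 s) = 0.04333 min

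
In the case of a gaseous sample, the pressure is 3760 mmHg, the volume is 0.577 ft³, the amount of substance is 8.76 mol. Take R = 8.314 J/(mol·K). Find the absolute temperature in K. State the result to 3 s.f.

112 K

From the ideal-gas law: T = PV/(nR).
P = 3760 mmHg = 5.013×10^5 Pa; V = 0.577 ft³ = 0.01634 m³; n = 8.76 mol; R = 8.314 J/(mol·K).
T = 112.5 K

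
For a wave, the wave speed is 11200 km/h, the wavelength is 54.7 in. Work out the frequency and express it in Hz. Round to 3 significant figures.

Solving v = f·λ for f: f = v/λ.
v = 11200 km/h = 3111 m/s; λ = 54.7 in = 1.389 m.
f = 2239 Hz

2240 Hz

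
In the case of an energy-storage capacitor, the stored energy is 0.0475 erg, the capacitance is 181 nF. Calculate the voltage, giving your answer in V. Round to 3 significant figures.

Rearranging E = ½C·V² for V: V = √(2E/C).
E = 0.0475 erg = 4.750×10^-9 J; C = 181 nF = 1.810×10^-7 F.
V = 0.2291 V

0.229 V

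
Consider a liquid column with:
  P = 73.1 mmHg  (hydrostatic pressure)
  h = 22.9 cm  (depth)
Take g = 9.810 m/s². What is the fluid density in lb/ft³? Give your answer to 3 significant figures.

271 lb/ft³

Rearranging P = ρ·g·h for ρ: ρ = P/(g·h).
P = 73.1 mmHg = 9746 Pa; h = 22.9 cm = 0.2290 m; g = 9.810 m/s².
ρ = 4338 kg/m³
4338 kg/m³ × (1 lb/ft³ / 16.02 kg/m³) = 270.8 lb/ft³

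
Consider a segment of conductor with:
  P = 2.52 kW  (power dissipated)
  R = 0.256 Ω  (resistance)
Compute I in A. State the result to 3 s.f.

Rearranging: I = √(P/R).
P = 2.52 kW = 2520 W; R = 0.256 Ω.
I = 99.22 A

99.2 A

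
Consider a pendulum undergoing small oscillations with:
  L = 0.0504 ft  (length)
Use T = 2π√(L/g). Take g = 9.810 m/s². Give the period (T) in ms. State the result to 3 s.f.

249 ms

Directly: T = 2π√(L/g).
L = 0.0504 ft = 0.01536 m; g = 9.810 m/s².
T = 0.2486 s
0.2486 s × (1 ms / 0.001000 s) = 248.6 ms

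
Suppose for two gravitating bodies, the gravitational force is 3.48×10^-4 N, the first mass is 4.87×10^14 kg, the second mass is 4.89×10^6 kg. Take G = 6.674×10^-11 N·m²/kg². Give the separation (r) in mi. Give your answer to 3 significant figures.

13300 mi

From Newton's law of gravitation: r = √(G·m₁m₂/F).
F = 3.48×10^-4 N; m₁ = 4.87×10^14 kg; m₂ = 4.89×10^6 kg; G = 6.674×10^-11 N·m²/kg².
r = 2.137×10^7 m
2.137×10^7 m × (1 mi / 1609 m) = 13279 mi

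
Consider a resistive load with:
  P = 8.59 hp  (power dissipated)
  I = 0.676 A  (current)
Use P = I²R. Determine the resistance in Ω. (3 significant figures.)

Rearranging P = I²R for R: R = P/I².
P = 8.59 hp = 6406 W; I = 0.676 A.
R = 14017 Ω

14000 Ω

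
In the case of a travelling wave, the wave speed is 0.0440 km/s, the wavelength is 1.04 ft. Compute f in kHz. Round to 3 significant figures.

Rearranging v = f·λ for f: f = v/λ.
v = 0.0440 km/s = 44.00 m/s; λ = 1.04 ft = 0.3170 m.
f = 138.8 Hz
138.8 Hz × (1 kHz / 1000 Hz) = 0.1388 kHz

0.139 kHz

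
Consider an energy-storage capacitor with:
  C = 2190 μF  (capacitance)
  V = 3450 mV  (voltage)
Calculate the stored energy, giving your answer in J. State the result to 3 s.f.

0.0130 J

E is given directly by: E = ½CV².
C = 2190 μF = 0.002190 F; V = 3450 mV = 3.450 V.
E = 0.01303 J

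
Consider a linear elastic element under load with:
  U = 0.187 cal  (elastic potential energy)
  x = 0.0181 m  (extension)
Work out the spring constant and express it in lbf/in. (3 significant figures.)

27.3 lbf/in

Rearranging: k = 2U/x².
U = 0.187 cal = 0.7824 J; x = 0.0181 m.
k = 4776 N/m
4776 N/m × (1 lbf/in / 175.1 N/m) = 27.27 lbf/in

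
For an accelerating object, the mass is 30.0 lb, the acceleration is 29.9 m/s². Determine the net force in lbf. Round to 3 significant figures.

91.5 lbf

Directly: F = m·a.
m = 30.0 lb = 13.61 kg; a = 29.9 m/s².
F = 406.9 N  (the unit combination reduces to kg·m/s² = N)
406.9 N × (1 lbf / 4.448 N) = 91.47 lbf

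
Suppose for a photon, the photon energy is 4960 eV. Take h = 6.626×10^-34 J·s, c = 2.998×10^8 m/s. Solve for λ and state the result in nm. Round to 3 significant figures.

Rearranging: λ = hc/E.
E = 4960 eV = 7.947×10^-16 J; h = 6.626×10^-34 J·s; c = 2.998×10^8 m/s.
λ = 2.500×10^-10 m
2.500×10^-10 m × (1 nm / 1.000×10^-9 m) = 0.2500 nm

0.250 nm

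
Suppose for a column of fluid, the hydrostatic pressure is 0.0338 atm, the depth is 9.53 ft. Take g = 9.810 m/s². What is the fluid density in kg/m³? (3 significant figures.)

120 kg/m³

Rearranging P = ρ·g·h for ρ: ρ = P/(g·h).
P = 0.0338 atm = 3425 Pa; h = 9.53 ft = 2.905 m; g = 9.810 m/s².
ρ = 120.2 kg/m³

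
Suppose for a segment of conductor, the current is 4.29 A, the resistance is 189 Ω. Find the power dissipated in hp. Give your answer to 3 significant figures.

4.66 hp

P is given directly by: P = I²R.
I = 4.29 A; R = 189 Ω.
P = 3478 W  (the unit combination reduces to kg·m²/s³ = W)
3478 W × (1 hp / 745.7 W) = 4.665 hp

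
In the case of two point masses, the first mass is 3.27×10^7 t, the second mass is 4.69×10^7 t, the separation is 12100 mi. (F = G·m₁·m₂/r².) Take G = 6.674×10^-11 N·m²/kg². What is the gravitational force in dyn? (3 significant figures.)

27.0 dyn

From Newton's law of gravitation: F = Gm₁m₂/r².
m₁ = 3.27×10^7 t = 3.270×10^10 kg; m₂ = 4.69×10^7 t = 4.690×10^10 kg; r = 12100 mi = 1.947×10^7 m; G = 6.674×10^-11 N·m²/kg².
F = 2.699×10^-4 N
2.699×10^-4 N × (1 dyn / 1.000×10^-5 N) = 26.99 dyn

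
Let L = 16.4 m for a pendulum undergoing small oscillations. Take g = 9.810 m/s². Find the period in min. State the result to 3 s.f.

0.135 min

Directly: T = 2π√(L/g).
L = 16.4 m; g = 9.810 m/s².
T = 8.124 s
8.124 s × (1 min / 60.00 s) = 0.1354 min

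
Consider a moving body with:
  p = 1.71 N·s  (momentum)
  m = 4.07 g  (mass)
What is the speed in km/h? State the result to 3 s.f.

1510 km/h

Rearranging p = m·v for v: v = p/m.
p = 1.71 N·s = 1.710 kg·m/s; m = 4.07 g = 0.004070 kg.
v = 420.1 m/s
420.1 m/s × (1 km/h / 0.2778 m/s) = 1513 km/h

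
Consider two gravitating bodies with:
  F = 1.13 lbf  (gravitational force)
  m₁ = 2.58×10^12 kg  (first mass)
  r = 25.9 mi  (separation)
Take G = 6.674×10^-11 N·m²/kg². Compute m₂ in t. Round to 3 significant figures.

50700 t

From Newton's law of gravitation: m₂ = F·r²/(G·m₁).
F = 1.13 lbf = 5.026 N; m₁ = 2.58×10^12 kg; r = 25.9 mi = 41682 m; G = 6.674×10^-11 N·m²/kg².
m₂ = 5.072×10^7 kg
5.072×10^7 kg × (1 t / 1000 kg) = 50717 t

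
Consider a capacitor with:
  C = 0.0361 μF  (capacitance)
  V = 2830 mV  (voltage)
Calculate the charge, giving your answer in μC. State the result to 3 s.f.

Solving C = Q/V for Q: Q = CV.
C = 0.0361 μF = 3.610×10^-8 F; V = 2830 mV = 2.830 V.
Q = 1.022×10^-7 C
1.022×10^-7 C × (1 μC / 1.000×10^-6 C) = 0.1022 μC

0.102 μC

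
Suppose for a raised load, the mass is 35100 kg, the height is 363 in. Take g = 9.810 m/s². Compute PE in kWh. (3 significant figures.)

0.882 kWh

PE is given directly by: PE = mgh.
m = 35100 kg; h = 363 in = 9.220 m; g = 9.810 m/s².
PE = 3.175×10^6 J
3.175×10^6 J × (1 kWh / 3.600×10^6 J) = 0.8819 kWh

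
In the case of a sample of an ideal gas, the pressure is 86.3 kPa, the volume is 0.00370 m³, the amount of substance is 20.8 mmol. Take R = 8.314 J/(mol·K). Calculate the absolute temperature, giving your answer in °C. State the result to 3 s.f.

From the ideal-gas law: T = PV/(nR).
P = 86.3 kPa = 86300 Pa; V = 0.00370 m³; n = 20.8 mmol = 0.02080 mol; R = 8.314 J/(mol·K).
T = 1846 K
1846 K − 273.15 = 1573 °C

1570 °C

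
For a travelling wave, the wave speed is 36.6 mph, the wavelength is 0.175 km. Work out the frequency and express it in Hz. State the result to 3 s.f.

Rearranging v = f·λ for f: f = v/λ.
v = 36.6 mph = 16.36 m/s; λ = 0.175 km = 175.0 m.
f = 0.09350 Hz

0.0935 Hz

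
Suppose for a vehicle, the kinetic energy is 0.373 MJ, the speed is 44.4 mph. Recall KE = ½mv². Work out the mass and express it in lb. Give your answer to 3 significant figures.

Solving KE = ½mv² for m: m = 2·KE/v².
KE = 0.373 MJ = 3.730×10^5 J; v = 44.4 mph = 19.85 m/s.
m = 1894 kg
1894 kg × (1 lb / 0.4536 kg) = 4175 lb

4170 lb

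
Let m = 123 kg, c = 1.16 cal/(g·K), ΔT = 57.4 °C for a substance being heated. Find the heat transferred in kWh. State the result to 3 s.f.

Directly: Q = mcΔT.
m = 123 kg; c = 1.16 cal/(g·K) = 4853 J/(kg·K); ΔT = 57.4 °C = 57.40 K.
Q = 3.427×10^7 J
3.427×10^7 J × (1 kWh / 3.600×10^6 J) = 9.518 kWh

9.52 kWh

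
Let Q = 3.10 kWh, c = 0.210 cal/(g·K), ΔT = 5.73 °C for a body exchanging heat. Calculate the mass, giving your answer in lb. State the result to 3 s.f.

Rearranging: m = Q/(c·ΔT).
Q = 3.10 kWh = 1.116×10^7 J; c = 0.210 cal/(g·K) = 878.6 J/(kg·K); ΔT = 5.73 °C = 5.730 K.
m = 2217 kg
2217 kg × (1 lb / 0.4536 kg) = 4887 lb

4890 lb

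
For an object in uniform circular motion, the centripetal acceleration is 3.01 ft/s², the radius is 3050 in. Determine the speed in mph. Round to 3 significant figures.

18.9 mph

Rearranging: v = √(a·r).
a = 3.01 ft/s² = 0.9174 m/s²; r = 3050 in = 77.47 m.
v = 8.431 m/s
8.431 m/s × (1 mph / 0.4470 m/s) = 18.86 mph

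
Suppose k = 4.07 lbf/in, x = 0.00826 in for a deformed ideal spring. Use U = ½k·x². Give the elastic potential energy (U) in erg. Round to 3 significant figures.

U is given directly by: U = ½kx².
k = 4.07 lbf/in = 712.8 N/m; x = 0.00826 in = 2.098×10^-4 m.
U = 1.569×10^-5 J  (the unit combination reduces to kg·m²/s² = J)
1.569×10^-5 J × (1 erg / 1.000×10^-7 J) = 156.9 erg

157 erg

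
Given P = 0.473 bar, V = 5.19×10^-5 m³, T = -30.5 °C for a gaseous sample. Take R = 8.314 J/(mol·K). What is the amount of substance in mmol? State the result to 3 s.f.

Rearranging: n = PV/(RT).
P = 0.473 bar = 47300 Pa; V = 5.19×10^-5 m³; T = -30.5 °C = 242.6 K; R = 8.314 J/(mol·K).
n = 0.001217 mol
0.001217 mol × (1 mmol / 0.001000 mol) = 1.217 mmol

1.22 mmol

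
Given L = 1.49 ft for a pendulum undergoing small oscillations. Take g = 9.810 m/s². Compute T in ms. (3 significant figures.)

1350 ms

Directly: T = 2π√(L/g).
L = 1.49 ft = 0.4542 m; g = 9.810 m/s².
T = 1.352 s
1.352 s × (1 ms / 0.001000 s) = 1352 ms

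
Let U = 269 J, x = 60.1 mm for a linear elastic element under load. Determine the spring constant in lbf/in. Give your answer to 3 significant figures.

851 lbf/in

Rearranging: k = 2U/x².
U = 269 J; x = 60.1 mm = 0.06010 m.
k = 1.489×10^5 N/m
1.489×10^5 N/m × (1 lbf/in / 175.1 N/m) = 850.5 lbf/in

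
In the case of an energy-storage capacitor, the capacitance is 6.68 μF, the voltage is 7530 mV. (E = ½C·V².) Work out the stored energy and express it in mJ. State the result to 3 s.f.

E is given directly by: E = ½CV².
C = 6.68 μF = 6.680×10^-6 F; V = 7530 mV = 7.530 V.
E = 1.894×10^-4 J  (the unit combination reduces to kg·m²/s² = J)
1.894×10^-4 J × (1 mJ / 0.001000 J) = 0.1894 mJ

0.189 mJ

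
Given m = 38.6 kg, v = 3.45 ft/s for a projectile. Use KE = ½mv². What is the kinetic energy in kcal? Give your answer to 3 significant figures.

KE is given directly by: KE = ½mv².
m = 38.6 kg; v = 3.45 ft/s = 1.052 m/s.
KE = 21.34 J  (the unit combination reduces to kg·m²/s² = J)
21.34 J × (1 kcal / 4184 J) = 0.005101 kcal

0.00510 kcal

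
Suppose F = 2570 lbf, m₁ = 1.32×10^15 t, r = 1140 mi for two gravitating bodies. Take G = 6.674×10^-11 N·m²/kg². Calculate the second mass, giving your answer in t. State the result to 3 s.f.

4.37×10^5 t

From Newton's law of gravitation: m₂ = F·r²/(G·m₁).
F = 2570 lbf = 11432 N; m₁ = 1.32×10^15 t = 1.320×10^18 kg; r = 1140 mi = 1.835×10^6 m; G = 6.674×10^-11 N·m²/kg².
m₂ = 4.368×10^8 kg
4.368×10^8 kg × (1 t / 1000 kg) = 4.368×10^5 t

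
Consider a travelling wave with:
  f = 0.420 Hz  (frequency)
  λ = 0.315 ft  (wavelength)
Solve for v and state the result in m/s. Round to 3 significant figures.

0.0403 m/s

v is given directly by: v = fλ.
f = 0.420 Hz; λ = 0.315 ft = 0.09601 m.
v = 0.04033 m/s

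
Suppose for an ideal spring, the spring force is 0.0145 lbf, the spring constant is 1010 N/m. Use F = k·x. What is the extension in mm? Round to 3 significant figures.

From Hooke's law: x = F/k.
F = 0.0145 lbf = 0.06450 N; k = 1010 N/m.
x = 6.386×10^-5 m
6.386×10^-5 m × (1 mm / 0.001000 m) = 0.06386 mm

0.0639 mm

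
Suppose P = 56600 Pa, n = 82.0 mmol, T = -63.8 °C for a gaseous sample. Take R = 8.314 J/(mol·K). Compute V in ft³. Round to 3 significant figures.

Solving PV = nRT for V: V = nRT/P.
P = 56600 Pa; n = 82.0 mmol = 0.08200 mol; T = -63.8 °C = 209.3 K; R = 8.314 J/(mol·K).
V = 0.002522 m³
0.002522 m³ × (1 ft³ / 0.02832 m³) = 0.08905 ft³

0.0891 ft³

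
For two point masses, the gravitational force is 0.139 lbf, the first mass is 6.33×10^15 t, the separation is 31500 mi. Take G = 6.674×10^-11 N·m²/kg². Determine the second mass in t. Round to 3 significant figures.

From Newton's law of gravitation: m₂ = F·r²/(G·m₁).
F = 0.139 lbf = 0.6183 N; m₁ = 6.33×10^15 t = 6.330×10^18 kg; r = 31500 mi = 5.069×10^7 m; G = 6.674×10^-11 N·m²/kg².
m₂ = 3.761×10^6 kg
3.761×10^6 kg × (1 t / 1000 kg) = 3761 t

3760 t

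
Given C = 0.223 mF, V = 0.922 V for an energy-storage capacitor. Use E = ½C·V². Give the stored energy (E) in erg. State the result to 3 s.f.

E is given directly by: E = ½CV².
C = 0.223 mF = 2.230×10^-4 F; V = 0.922 V.
E = 9.478×10^-5 J  (the unit combination reduces to kg·m²/s² = J)
9.478×10^-5 J × (1 erg / 1.000×10^-7 J) = 947.8 erg

948 erg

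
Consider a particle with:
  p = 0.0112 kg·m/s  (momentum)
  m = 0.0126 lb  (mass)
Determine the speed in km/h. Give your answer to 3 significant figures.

Solving p = m·v for v: v = p/m.
p = 0.0112 kg·m/s; m = 0.0126 lb = 0.005715 kg.
v = 1.960 m/s
1.960 m/s × (1 km/h / 0.2778 m/s) = 7.055 km/h

7.05 km/h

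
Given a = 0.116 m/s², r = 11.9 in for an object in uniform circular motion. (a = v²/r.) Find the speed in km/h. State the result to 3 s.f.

0.674 km/h

Solving a = v²/r for v: v = √(a·r).
a = 0.116 m/s²; r = 11.9 in = 0.3023 m.
v = 0.1872 m/s
0.1872 m/s × (1 km/h / 0.2778 m/s) = 0.6741 km/h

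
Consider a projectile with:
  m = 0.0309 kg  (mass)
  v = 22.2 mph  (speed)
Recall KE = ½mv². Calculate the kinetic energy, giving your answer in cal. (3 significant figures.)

Directly: KE = ½mv².
m = 0.0309 kg; v = 22.2 mph = 9.924 m/s.
KE = 1.522 J
1.522 J × (1 cal / 4.184 J) = 0.3637 cal

0.364 cal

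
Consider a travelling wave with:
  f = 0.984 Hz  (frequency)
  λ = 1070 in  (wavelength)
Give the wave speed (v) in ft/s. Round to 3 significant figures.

87.7 ft/s

v is given directly by: v = fλ.
f = 0.984 Hz; λ = 1070 in = 27.18 m.
v = 26.74 m/s
26.74 m/s × (1 ft/s / 0.3048 m/s) = 87.74 ft/s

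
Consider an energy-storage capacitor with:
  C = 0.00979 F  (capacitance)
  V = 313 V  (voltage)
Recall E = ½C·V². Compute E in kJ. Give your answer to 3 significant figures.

Directly: E = ½CV².
C = 0.00979 F; V = 313 V.
E = 479.6 J  (the unit combination reduces to kg·m²/s² = J)
479.6 J × (1 kJ / 1000 J) = 0.4796 kJ

0.480 kJ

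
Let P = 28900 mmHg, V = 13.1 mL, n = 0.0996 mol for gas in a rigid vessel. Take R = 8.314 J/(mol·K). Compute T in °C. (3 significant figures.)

-212 °C

From the ideal-gas law: T = PV/(nR).
P = 28900 mmHg = 3.853×10^6 Pa; V = 13.1 mL = 1.310×10^-5 m³; n = 0.0996 mol; R = 8.314 J/(mol·K).
T = 60.95 K
60.95 K − 273.15 = -212.2 °C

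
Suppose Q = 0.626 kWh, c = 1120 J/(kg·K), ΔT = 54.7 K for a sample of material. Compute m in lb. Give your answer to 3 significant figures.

Rearranging Q = m·c·ΔT for m: m = Q/(c·ΔT).
Q = 0.626 kWh = 2.254×10^6 J; c = 1120 J/(kg·K); ΔT = 54.7 K.
m = 36.79 kg
36.79 kg × (1 lb / 0.4536 kg) = 81.10 lb

81.1 lb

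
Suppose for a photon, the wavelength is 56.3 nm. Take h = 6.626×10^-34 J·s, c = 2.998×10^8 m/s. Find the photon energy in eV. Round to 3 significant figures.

22.0 eV

Directly: E = hc/λ.
λ = 56.3 nm = 5.630×10^-8 m; h = 6.626×10^-34 J·s; c = 2.998×10^8 m/s.
E = 3.528×10^-18 J
3.528×10^-18 J × (1 eV / 1.602×10^-19 J) = 22.02 eV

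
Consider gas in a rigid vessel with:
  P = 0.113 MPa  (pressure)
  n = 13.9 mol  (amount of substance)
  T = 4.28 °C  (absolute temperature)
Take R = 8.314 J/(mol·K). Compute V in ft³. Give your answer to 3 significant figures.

From the ideal-gas law: V = nRT/P.
P = 0.113 MPa = 1.130×10^5 Pa; n = 13.9 mol; T = 4.28 °C = 277.4 K; R = 8.314 J/(mol·K).
V = 0.2837 m³
0.2837 m³ × (1 ft³ / 0.02832 m³) = 10.02 ft³

10.0 ft³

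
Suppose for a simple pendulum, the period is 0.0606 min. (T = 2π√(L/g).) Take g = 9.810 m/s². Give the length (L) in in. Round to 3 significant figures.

129 in

Rearranging: L = g·(T/2π)².
T = 0.0606 min = 3.636 s; g = 9.810 m/s².
L = 3.285 m
3.285 m × (1 in / 0.02540 m) = 129.3 in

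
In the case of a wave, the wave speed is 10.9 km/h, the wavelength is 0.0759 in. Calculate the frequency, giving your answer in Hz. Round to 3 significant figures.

Rearranging: f = v/λ.
v = 10.9 km/h = 3.028 m/s; λ = 0.0759 in = 0.001928 m.
f = 1571 Hz

1570 Hz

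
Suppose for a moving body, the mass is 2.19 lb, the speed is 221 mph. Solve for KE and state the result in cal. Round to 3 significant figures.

1160 cal

KE is given directly by: KE = ½mv².
m = 2.19 lb = 0.9934 kg; v = 221 mph = 98.80 m/s.
KE = 4848 J
4848 J × (1 cal / 4.184 J) = 1159 cal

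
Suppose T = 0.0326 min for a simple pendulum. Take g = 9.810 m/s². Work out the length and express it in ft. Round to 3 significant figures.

Rearranging T = 2π√(L/g) for L: L = g·(T/2π)².
T = 0.0326 min = 1.956 s; g = 9.810 m/s².
L = 0.9507 m
0.9507 m × (1 ft / 0.3048 m) = 3.119 ft

3.12 ft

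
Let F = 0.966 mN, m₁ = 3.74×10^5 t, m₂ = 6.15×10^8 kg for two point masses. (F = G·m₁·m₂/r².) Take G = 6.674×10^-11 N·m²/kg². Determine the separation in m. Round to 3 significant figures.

1.26×10^5 m

From Newton's law of gravitation: r = √(G·m₁m₂/F).
F = 0.966 mN = 9.660×10^-4 N; m₁ = 3.74×10^5 t = 3.740×10^8 kg; m₂ = 6.15×10^8 kg; G = 6.674×10^-11 N·m²/kg².
r = 1.261×10^5 m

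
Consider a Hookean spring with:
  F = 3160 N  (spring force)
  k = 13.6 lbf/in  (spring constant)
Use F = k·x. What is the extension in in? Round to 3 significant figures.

52.2 in

From Hooke's law: x = F/k.
F = 3160 N; k = 13.6 lbf/in = 2382 N/m.
x = 1.327 m
1.327 m × (1 in / 0.02540 m) = 52.24 in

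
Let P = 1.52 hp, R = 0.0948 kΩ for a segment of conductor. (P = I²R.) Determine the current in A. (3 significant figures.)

3.46 A

Solving P = I²R for I: I = √(P/R).
P = 1.52 hp = 1133 W; R = 0.0948 kΩ = 94.80 Ω.
I = 3.458 A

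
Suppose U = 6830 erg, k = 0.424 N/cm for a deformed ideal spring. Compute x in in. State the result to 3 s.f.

0.223 in

Rearranging U = ½k·x² for x: x = √(2U/k).
U = 6830 erg = 6.830×10^-4 J; k = 0.424 N/cm = 42.40 N/m.
x = 0.005676 m
0.005676 m × (1 in / 0.02540 m) = 0.2235 in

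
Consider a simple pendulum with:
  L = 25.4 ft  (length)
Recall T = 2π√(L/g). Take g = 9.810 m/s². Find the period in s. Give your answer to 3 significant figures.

5.58 s

T is given directly by: T = 2π√(L/g).
L = 25.4 ft = 7.742 m; g = 9.810 m/s².
T = 5.582 s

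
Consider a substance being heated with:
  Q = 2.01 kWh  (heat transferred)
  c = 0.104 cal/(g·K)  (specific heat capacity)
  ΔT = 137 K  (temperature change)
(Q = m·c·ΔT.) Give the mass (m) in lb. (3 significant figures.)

268 lb

Rearranging: m = Q/(c·ΔT).
Q = 2.01 kWh = 7.236×10^6 J; c = 0.104 cal/(g·K) = 435.1 J/(kg·K); ΔT = 137 K.
m = 121.4 kg
121.4 kg × (1 lb / 0.4536 kg) = 267.6 lb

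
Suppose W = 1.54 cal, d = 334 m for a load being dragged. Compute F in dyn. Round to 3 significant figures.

1930 dyn

Solving W = F·d for F: F = W/d.
W = 1.54 cal = 6.443 J; d = 334 m.
F = 0.01929 N  (the unit combination reduces to kg·m/s² = N)
0.01929 N × (1 dyn / 1.000×10^-5 N) = 1929 dyn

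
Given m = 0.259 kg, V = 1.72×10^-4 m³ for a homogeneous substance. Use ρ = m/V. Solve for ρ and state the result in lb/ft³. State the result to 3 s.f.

ρ is given directly by: ρ = m/V.
m = 0.259 kg; V = 1.72×10^-4 m³.
ρ = 1506 kg/m³
1506 kg/m³ × (1 lb/ft³ / 16.02 kg/m³) = 94.00 lb/ft³

94.0 lb/ft³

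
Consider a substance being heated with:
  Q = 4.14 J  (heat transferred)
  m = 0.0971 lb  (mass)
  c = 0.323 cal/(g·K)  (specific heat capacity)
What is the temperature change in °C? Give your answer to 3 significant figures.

Rearranging: ΔT = Q/(m·c).
Q = 4.14 J; m = 0.0971 lb = 0.04404 kg; c = 0.323 cal/(g·K) = 1351 J/(kg·K).
ΔT = 0.06955 K
Since 1 °C = 1 K, 0.06955 °C.

0.0696 °C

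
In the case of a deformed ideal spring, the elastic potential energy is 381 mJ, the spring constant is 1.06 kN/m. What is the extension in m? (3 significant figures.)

0.0268 m

Rearranging: x = √(2U/k).
U = 381 mJ = 0.3810 J; k = 1.06 kN/m = 1060 N/m.
x = 0.02681 m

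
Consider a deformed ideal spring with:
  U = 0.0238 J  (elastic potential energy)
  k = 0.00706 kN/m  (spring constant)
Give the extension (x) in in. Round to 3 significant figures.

3.23 in

Rearranging U = ½k·x² for x: x = √(2U/k).
U = 0.0238 J; k = 0.00706 kN/m = 7.060 N/m.
x = 0.08211 m
0.08211 m × (1 in / 0.02540 m) = 3.233 in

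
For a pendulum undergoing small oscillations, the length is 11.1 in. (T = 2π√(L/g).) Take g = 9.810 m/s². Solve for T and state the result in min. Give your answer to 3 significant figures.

T is given directly by: T = 2π√(L/g).
L = 11.1 in = 0.2819 m; g = 9.810 m/s².
T = 1.065 s
1.065 s × (1 min / 60.00 s) = 0.01775 min

0.0178 min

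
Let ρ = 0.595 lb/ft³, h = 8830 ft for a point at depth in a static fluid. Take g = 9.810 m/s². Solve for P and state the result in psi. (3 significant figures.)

36.5 psi

P is given directly by: P = ρgh.
ρ = 0.595 lb/ft³ = 9.531 kg/m³; h = 8830 ft = 2691 m; g = 9.810 m/s².
P = 2.516×10^5 Pa
2.516×10^5 Pa × (1 psi / 6895 Pa) = 36.50 psi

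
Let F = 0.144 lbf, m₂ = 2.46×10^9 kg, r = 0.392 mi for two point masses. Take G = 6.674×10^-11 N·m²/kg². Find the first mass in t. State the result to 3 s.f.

1550 t

From Newton's law of gravitation: m₁ = F·r²/(G·m₂).
F = 0.144 lbf = 0.6405 N; m₂ = 2.46×10^9 kg; r = 0.392 mi = 630.9 m; G = 6.674×10^-11 N·m²/kg².
m₁ = 1.553×10^6 kg
1.553×10^6 kg × (1 t / 1000 kg) = 1553 t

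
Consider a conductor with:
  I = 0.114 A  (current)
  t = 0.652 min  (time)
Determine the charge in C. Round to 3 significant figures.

4.46 C

Directly: q = It.
I = 0.114 A; t = 0.652 min = 39.12 s.
q = 4.460 C  (the unit combination reduces to A·s = C)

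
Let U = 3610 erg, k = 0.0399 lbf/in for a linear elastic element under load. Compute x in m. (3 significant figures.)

Rearranging: x = √(2U/k).
U = 3610 erg = 3.610×10^-4 J; k = 0.0399 lbf/in = 6.988 N/m.
x = 0.01016 m

0.0102 m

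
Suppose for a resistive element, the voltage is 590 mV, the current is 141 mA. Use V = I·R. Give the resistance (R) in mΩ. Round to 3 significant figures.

4180 mΩ

Rearranging: R = V/I.
V = 590 mV = 0.5900 V; I = 141 mA = 0.1410 A.
R = 4.184 Ω
4.184 Ω × (1 mΩ / 0.001000 Ω) = 4184 mΩ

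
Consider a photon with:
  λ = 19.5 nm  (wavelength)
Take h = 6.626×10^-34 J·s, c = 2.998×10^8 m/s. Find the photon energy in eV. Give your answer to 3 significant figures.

E is given directly by: E = hc/λ.
λ = 19.5 nm = 1.950×10^-8 m; h = 6.626×10^-34 J·s; c = 2.998×10^8 m/s.
E = 1.019×10^-17 J
1.019×10^-17 J × (1 eV / 1.602×10^-19 J) = 63.58 eV

63.6 eV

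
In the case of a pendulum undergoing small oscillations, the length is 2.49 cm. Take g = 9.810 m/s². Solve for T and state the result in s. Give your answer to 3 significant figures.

0.317 s

Directly: T = 2π√(L/g).
L = 2.49 cm = 0.02490 m; g = 9.810 m/s².
T = 0.3166 s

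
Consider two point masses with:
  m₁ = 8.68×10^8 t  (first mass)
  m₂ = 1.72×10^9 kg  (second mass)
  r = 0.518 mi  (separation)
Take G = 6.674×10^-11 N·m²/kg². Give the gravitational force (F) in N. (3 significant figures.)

Directly: F = Gm₁m₂/r².
m₁ = 8.68×10^8 t = 8.680×10^11 kg; m₂ = 1.72×10^9 kg; r = 0.518 mi = 833.6 m; G = 6.674×10^-11 N·m²/kg².
F = 1.434×10^5 N

1.43×10^5 N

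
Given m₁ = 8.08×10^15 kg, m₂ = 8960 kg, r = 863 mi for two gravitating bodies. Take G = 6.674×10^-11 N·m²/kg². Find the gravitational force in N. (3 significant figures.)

0.00250 N

From Newton's law of gravitation: F = Gm₁m₂/r².
m₁ = 8.08×10^15 kg; m₂ = 8960 kg; r = 863 mi = 1.389×10^6 m; G = 6.674×10^-11 N·m²/kg².
F = 0.002505 N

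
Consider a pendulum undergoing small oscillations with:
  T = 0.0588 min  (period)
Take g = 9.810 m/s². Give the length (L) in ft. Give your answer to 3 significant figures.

Solving T = 2π√(L/g) for L: L = g·(T/2π)².
T = 0.0588 min = 3.528 s; g = 9.810 m/s².
L = 3.093 m
3.093 m × (1 ft / 0.3048 m) = 10.15 ft

10.1 ft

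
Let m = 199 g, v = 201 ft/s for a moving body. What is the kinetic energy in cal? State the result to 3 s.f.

89.3 cal

Directly: KE = ½mv².
m = 199 g = 0.1990 kg; v = 201 ft/s = 61.26 m/s.
KE = 373.5 J
373.5 J × (1 cal / 4.184 J) = 89.26 cal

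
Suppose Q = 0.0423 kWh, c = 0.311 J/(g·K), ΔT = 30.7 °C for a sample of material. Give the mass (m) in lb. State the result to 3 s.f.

Rearranging Q = m·c·ΔT for m: m = Q/(c·ΔT).
Q = 0.0423 kWh = 1.523×10^5 J; c = 0.311 J/(g·K) = 311.0 J/(kg·K); ΔT = 30.7 °C = 30.70 K.
m = 15.95 kg
15.95 kg × (1 lb / 0.4536 kg) = 35.16 lb

35.2 lb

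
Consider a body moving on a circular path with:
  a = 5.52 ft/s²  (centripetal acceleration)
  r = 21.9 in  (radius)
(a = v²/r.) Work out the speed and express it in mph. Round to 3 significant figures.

Rearranging a = v²/r for v: v = √(a·r).
a = 5.52 ft/s² = 1.682 m/s²; r = 21.9 in = 0.5563 m.
v = 0.9674 m/s
0.9674 m/s × (1 mph / 0.4470 m/s) = 2.164 mph

2.16 mph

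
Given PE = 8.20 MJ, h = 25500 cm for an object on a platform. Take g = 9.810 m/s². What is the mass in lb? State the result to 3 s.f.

Solving PE = m·g·h for m: m = PE/(g·h).
PE = 8.20 MJ = 8.200×10^6 J; h = 25500 cm = 255.0 m; g = 9.810 m/s².
m = 3278 kg
3278 kg × (1 lb / 0.4536 kg) = 7227 lb

7230 lb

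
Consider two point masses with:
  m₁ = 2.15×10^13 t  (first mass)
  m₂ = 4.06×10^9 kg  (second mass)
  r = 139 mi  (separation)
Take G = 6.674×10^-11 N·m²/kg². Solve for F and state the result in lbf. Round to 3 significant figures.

From Newton's law of gravitation: F = Gm₁m₂/r².
m₁ = 2.15×10^13 t = 2.150×10^16 kg; m₂ = 4.06×10^9 kg; r = 139 mi = 2.237×10^5 m; G = 6.674×10^-11 N·m²/kg².
F = 1.164×10^5 N  (the unit combination reduces to kg·m/s² = N)
1.164×10^5 N × (1 lbf / 4.448 N) = 26172 lbf

26200 lbf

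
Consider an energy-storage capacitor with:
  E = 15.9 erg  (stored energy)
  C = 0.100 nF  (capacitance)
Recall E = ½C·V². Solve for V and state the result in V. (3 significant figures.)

178 V

Solving E = ½C·V² for V: V = √(2E/C).
E = 15.9 erg = 1.590×10^-6 J; C = 0.100 nF = 1.000×10^-10 F.
V = 178.3 V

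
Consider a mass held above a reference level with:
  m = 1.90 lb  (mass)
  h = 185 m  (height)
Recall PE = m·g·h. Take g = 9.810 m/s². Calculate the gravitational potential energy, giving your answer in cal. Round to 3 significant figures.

Directly: PE = mgh.
m = 1.90 lb = 0.8618 kg; h = 185 m; g = 9.810 m/s².
PE = 1564 J
1564 J × (1 cal / 4.184 J) = 373.8 cal

374 cal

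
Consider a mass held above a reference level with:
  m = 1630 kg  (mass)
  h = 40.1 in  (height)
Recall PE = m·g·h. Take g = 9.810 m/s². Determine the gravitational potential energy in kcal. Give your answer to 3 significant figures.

3.89 kcal

Directly: PE = mgh.
m = 1630 kg; h = 40.1 in = 1.019 m; g = 9.810 m/s².
PE = 16287 J  (the unit combination reduces to kg·m²/s² = J)
16287 J × (1 kcal / 4184 J) = 3.893 kcal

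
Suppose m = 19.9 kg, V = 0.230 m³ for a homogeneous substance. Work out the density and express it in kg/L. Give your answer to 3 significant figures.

0.0865 kg/L

ρ is given directly by: ρ = m/V.
m = 19.9 kg; V = 0.230 m³.
ρ = 86.52 kg/m³
86.52 kg/m³ × (1 kg/L / 1000 kg/m³) = 0.08652 kg/L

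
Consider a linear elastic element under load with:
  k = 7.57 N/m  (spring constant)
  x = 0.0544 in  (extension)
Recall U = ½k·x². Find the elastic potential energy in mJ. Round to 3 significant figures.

0.00723 mJ

U is given directly by: U = ½kx².
k = 7.57 N/m; x = 0.0544 in = 0.001382 m.
U = 7.227×10^-6 J
7.227×10^-6 J × (1 mJ / 0.001000 J) = 0.007227 mJ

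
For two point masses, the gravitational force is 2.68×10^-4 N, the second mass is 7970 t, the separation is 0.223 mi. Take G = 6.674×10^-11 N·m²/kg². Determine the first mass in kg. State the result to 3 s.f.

64900 kg

Solving F = G·m₁·m₂/r² for m₁: m₁ = F·r²/(G·m₂).
F = 2.68×10^-4 N; m₂ = 7970 t = 7.970×10^6 kg; r = 0.223 mi = 358.9 m; G = 6.674×10^-11 N·m²/kg².
m₁ = 64893 kg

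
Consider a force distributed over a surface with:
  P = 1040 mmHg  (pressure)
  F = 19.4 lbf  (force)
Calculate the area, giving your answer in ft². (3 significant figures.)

Solving P = F/A for A: A = F/P.
P = 1040 mmHg = 1.387×10^5 Pa; F = 19.4 lbf = 86.30 N.
A = 6.224×10^-4 m²
6.224×10^-4 m² × (1 ft² / 0.09290 m²) = 0.006699 ft²

0.00670 ft²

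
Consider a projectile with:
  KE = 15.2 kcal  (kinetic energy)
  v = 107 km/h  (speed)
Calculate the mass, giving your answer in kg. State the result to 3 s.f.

Rearranging: m = 2·KE/v².
KE = 15.2 kcal = 63597 J; v = 107 km/h = 29.72 m/s.
m = 144.0 kg

144 kg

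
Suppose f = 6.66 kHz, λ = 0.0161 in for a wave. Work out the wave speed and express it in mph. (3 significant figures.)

6.09 mph

Directly: v = fλ.
f = 6.66 kHz = 6660 Hz; λ = 0.0161 in = 4.089×10^-4 m.
v = 2.724 m/s
2.724 m/s × (1 mph / 0.4470 m/s) = 6.092 mph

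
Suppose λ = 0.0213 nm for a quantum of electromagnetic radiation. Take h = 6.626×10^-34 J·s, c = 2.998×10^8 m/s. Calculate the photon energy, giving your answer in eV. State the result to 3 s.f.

58200 eV

E is given directly by: E = hc/λ.
λ = 0.0213 nm = 2.130×10^-11 m; h = 6.626×10^-34 J·s; c = 2.998×10^8 m/s.
E = 9.326×10^-15 J
9.326×10^-15 J × (1 eV / 1.602×10^-19 J) = 58209 eV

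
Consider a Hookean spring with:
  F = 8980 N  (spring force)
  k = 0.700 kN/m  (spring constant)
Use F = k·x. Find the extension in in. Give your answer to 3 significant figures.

Rearranging F = k·x for x: x = F/k.
F = 8980 N; k = 0.700 kN/m = 700.0 N/m.
x = 12.83 m
12.83 m × (1 in / 0.02540 m) = 505.1 in

505 in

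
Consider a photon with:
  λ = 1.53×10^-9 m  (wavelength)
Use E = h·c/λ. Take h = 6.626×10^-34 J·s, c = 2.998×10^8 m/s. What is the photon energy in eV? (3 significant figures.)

810 eV

E is given directly by: E = hc/λ.
λ = 1.53×10^-9 m; h = 6.626×10^-34 J·s; c = 2.998×10^8 m/s.
E = 1.298×10^-16 J
1.298×10^-16 J × (1 eV / 1.602×10^-19 J) = 810.4 eV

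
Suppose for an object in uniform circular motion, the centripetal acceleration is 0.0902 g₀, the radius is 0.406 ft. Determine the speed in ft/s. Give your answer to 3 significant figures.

Rearranging: v = √(a·r).
a = 0.0902 g₀ = 0.8846 m/s²; r = 0.406 ft = 0.1237 m.
v = 0.3309 m/s
0.3309 m/s × (1 ft/s / 0.3048 m/s) = 1.085 ft/s

1.09 ft/s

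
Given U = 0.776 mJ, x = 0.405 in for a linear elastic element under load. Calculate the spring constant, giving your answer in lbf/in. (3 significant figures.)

0.0837 lbf/in

Rearranging: k = 2U/x².
U = 0.776 mJ = 7.760×10^-4 J; x = 0.405 in = 0.01029 m.
k = 14.67 N/m
14.67 N/m × (1 lbf/in / 175.1 N/m) = 0.08375 lbf/in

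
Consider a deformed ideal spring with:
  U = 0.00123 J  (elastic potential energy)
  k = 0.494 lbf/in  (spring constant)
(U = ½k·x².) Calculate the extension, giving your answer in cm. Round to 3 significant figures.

Rearranging: x = √(2U/k).
U = 0.00123 J; k = 0.494 lbf/in = 86.51 N/m.
x = 0.005332 m
0.005332 m × (1 cm / 0.01000 m) = 0.5332 cm

0.533 cm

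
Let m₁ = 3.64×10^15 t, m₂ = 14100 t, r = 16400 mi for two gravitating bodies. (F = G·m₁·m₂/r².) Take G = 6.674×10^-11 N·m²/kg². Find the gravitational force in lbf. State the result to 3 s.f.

1.11 lbf

From Newton's law of gravitation: F = Gm₁m₂/r².
m₁ = 3.64×10^15 t = 3.640×10^18 kg; m₂ = 14100 t = 1.410×10^7 kg; r = 16400 mi = 2.639×10^7 m; G = 6.674×10^-11 N·m²/kg².
F = 4.917 N
4.917 N × (1 lbf / 4.448 N) = 1.105 lbf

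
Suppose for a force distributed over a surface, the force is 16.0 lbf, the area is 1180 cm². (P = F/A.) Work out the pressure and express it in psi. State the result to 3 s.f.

0.0875 psi

Directly: P = F/A.
F = 16.0 lbf = 71.17 N; A = 1180 cm² = 0.1180 m².
P = 603.1 Pa
603.1 Pa × (1 psi / 6895 Pa) = 0.08748 psi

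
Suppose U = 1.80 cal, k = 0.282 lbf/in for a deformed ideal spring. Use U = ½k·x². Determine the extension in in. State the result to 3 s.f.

21.7 in

Rearranging: x = √(2U/k).
U = 1.80 cal = 7.531 J; k = 0.282 lbf/in = 49.39 N/m.
x = 0.5523 m
0.5523 m × (1 in / 0.02540 m) = 21.74 in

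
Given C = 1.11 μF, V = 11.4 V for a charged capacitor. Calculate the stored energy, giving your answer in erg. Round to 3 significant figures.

E is given directly by: E = ½CV².
C = 1.11 μF = 1.110×10^-6 F; V = 11.4 V.
E = 7.213×10^-5 J  (the unit combination reduces to kg·m²/s² = J)
7.213×10^-5 J × (1 erg / 1.000×10^-7 J) = 721.3 erg

721 erg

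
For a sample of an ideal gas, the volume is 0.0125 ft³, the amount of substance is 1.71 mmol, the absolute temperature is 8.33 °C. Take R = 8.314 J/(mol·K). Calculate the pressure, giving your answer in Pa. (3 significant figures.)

11300 Pa

Directly: P = nRT/V.
V = 0.0125 ft³ = 3.540×10^-4 m³; n = 1.71 mmol = 0.001710 mol; T = 8.33 °C = 281.5 K; R = 8.314 J/(mol·K).
P = 11306 Pa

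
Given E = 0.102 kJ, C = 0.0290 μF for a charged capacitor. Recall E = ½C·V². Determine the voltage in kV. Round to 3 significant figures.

83.9 kV

Rearranging: V = √(2E/C).
E = 0.102 kJ = 102.0 J; C = 0.0290 μF = 2.900×10^-8 F.
V = 83872 V
83872 V × (1 kV / 1000 V) = 83.87 kV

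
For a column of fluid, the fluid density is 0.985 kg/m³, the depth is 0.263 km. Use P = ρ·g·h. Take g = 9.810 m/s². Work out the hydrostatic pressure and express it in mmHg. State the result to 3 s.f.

19.1 mmHg

P is given directly by: P = ρgh.
ρ = 0.985 kg/m³; h = 0.263 km = 263.0 m; g = 9.810 m/s².
P = 2541 Pa  (the unit combination reduces to kg/(m·s²) = Pa)
2541 Pa × (1 mmHg / 133.3 Pa) = 19.06 mmHg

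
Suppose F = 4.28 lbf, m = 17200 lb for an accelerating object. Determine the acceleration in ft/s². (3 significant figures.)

From Newton's second law: a = F/m.
F = 4.28 lbf = 19.04 N; m = 17200 lb = 7802 kg.
a = 0.002440 m/s²
0.002440 m/s² × (1 ft/s² / 0.3048 m/s²) = 0.008006 ft/s²

0.00801 ft/s²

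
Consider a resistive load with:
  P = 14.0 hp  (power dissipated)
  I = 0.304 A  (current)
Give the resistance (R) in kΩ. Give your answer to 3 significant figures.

Rearranging: R = P/I².
P = 14.0 hp = 10440 W; I = 0.304 A.
R = 1.130×10^5 Ω
1.130×10^5 Ω × (1 kΩ / 1000 Ω) = 113.0 kΩ

113 kΩ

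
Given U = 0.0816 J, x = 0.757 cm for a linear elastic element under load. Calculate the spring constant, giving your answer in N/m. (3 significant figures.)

2850 N/m

Rearranging U = ½k·x² for k: k = 2U/x².
U = 0.0816 J; x = 0.757 cm = 0.007570 m.
k = 2848 N/m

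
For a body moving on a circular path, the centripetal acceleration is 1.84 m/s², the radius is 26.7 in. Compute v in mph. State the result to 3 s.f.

Rearranging: v = √(a·r).
a = 1.84 m/s²; r = 26.7 in = 0.6782 m.
v = 1.117 m/s
1.117 m/s × (1 mph / 0.4470 m/s) = 2.499 mph

2.50 mph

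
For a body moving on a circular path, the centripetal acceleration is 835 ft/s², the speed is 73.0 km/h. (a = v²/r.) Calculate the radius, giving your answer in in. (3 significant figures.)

Solving a = v²/r for r: r = v²/a.
a = 835 ft/s² = 254.5 m/s²; v = 73.0 km/h = 20.28 m/s.
r = 1.616 m
1.616 m × (1 in / 0.02540 m) = 63.61 in

63.6 in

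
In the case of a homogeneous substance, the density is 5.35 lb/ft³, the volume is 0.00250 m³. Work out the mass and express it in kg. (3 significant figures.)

0.214 kg

Solving ρ = m/V for m: m = ρV.
ρ = 5.35 lb/ft³ = 85.70 kg/m³; V = 0.00250 m³.
m = 0.2142 kg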